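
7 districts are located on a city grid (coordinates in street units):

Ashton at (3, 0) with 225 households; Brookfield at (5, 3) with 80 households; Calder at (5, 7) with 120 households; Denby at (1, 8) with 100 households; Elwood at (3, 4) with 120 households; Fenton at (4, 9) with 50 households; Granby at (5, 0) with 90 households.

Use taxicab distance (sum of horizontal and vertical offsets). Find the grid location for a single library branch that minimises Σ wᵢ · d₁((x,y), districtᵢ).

Manhattan distance separates: Σwᵢ(|x−xᵢ|+|y−yᵢ|) = Σwᵢ|x−xᵢ| + Σwᵢ|y−yᵢ|, so x and y are optimised independently as 1-D weighted medians.
Total weight W = 785; half = 392.5.
x-coordinate, sorted with cumulative weight:
  x=1 (Denby, w=100) cum 100
  x=3 (Ashton, w=225) cum 325
  x=3 (Elwood, w=120) cum 445  ← median
  x=4 (Fenton, w=50) cum 495
  x=5 (Brookfield, w=80) cum 575
  x=5 (Calder, w=120) cum 695
  x=5 (Granby, w=90) cum 785
⇒ x* = 3
y-coordinate, sorted with cumulative weight:
  y=0 (Ashton, w=225) cum 225
  y=0 (Granby, w=90) cum 315
  y=3 (Brookfield, w=80) cum 395  ← median
  y=4 (Elwood, w=120) cum 515
  y=7 (Calder, w=120) cum 635
  y=8 (Denby, w=100) cum 735
  y=9 (Fenton, w=50) cum 785
⇒ y* = 3

(3, 3)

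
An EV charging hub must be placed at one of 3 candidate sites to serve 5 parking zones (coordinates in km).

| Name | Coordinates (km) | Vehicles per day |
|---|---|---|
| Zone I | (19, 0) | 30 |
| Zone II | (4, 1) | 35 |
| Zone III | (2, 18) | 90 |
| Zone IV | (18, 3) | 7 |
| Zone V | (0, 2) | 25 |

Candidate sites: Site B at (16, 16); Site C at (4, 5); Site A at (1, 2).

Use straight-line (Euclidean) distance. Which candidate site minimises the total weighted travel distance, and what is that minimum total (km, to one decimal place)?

Total weighted distance at each candidate:
  Site B (16, 16): total = 3057.1
  Site C (4, 5): total = 2022.1
  Site A (1, 2): total = 2241.0
Minimum is at Site C with total 2022.1 km.

Site C, total 2022.1 km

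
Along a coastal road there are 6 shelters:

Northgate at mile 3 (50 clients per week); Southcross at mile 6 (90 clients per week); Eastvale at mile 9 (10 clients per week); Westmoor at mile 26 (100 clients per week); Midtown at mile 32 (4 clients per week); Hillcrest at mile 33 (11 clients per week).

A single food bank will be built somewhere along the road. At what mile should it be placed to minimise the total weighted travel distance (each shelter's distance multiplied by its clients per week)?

x = 6

For a sum of weighted absolute distances on a line, the optimum is the weighted median (not the mean). Total weight W = 265; half-weight = 132.5.
Sort by position and accumulate weight:
  mile 3 (Northgate, w=50) → cum 50
  mile 6 (Southcross, w=90) → cum 140  ≥ 132.5 → median here
  mile 9 (Eastvale, w=10) → cum 150
  mile 26 (Westmoor, w=100) → cum 250
  mile 32 (Midtown, w=4) → cum 254
  mile 33 (Hillcrest, w=11) → cum 265
Optimal location: mile 6.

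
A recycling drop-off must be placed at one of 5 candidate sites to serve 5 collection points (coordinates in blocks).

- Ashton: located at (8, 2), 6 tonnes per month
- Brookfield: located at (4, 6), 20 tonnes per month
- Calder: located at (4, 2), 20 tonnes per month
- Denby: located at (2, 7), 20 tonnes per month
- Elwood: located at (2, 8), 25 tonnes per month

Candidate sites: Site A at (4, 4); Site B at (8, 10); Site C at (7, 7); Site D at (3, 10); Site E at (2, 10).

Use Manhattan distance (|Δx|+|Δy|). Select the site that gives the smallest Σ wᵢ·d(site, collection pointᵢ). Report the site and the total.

Total weighted distance at each candidate:
  Site A (4, 4): total = 366
  Site B (8, 10): total = 828
  Site C (7, 7): total = 526
  Site D (3, 10): total = 513
  Site E (2, 10): total = 514
Minimum is at Site A with total 366 blocks.

Site A, total 366 blocks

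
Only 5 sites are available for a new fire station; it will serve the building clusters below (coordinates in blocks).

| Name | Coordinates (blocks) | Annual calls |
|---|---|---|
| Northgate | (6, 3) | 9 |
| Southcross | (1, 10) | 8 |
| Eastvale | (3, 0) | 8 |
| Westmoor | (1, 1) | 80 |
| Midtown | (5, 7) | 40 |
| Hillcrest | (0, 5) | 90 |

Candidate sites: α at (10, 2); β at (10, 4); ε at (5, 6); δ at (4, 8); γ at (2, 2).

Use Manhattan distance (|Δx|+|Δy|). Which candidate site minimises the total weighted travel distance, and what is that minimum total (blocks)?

Total weighted distance at each candidate:
  α (10, 2): total = 2623
  β (10, 4): total = 2523
  ε (5, 6): total = 1464
  δ (4, 8): total = 1685
  γ (2, 2): total = 1071
Minimum is at γ with total 1071 blocks.

γ, total 1071 blocks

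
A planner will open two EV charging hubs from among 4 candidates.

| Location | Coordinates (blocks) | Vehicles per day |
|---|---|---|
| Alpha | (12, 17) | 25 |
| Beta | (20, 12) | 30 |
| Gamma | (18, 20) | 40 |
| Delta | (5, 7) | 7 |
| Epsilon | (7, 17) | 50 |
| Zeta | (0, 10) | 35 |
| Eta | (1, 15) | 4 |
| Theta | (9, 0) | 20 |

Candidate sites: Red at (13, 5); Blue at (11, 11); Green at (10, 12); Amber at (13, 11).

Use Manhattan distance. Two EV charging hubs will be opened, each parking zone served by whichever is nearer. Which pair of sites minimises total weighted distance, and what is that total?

{Green, Amber}, total 2173

Evaluate every pair (each demand assigned to the nearer of the two):
  {Green, Amber}: total = 2173
  {Red, Green}: total = 2233
  {Blue, Amber}: total = 2281
  {Blue, Green}: total = 2313
  {Red, Blue}: total = 2341
  {Red, Amber}: total = 2379
Best pair: {Green, Amber} with total 2173.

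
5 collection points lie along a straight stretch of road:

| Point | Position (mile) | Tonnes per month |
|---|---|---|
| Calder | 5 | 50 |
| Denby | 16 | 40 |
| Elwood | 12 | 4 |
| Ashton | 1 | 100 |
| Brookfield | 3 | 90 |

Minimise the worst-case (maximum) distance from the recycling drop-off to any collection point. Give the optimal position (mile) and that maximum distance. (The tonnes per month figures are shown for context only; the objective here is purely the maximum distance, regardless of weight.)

The 1-center on a line is the midpoint of the two extreme points: leftmost at 1, rightmost at 16.
Optimal location = (1 + 16)/2 = 8.5; maximum distance = (16 − 1)/2 = 7.5.

location 8.5, max distance 7.5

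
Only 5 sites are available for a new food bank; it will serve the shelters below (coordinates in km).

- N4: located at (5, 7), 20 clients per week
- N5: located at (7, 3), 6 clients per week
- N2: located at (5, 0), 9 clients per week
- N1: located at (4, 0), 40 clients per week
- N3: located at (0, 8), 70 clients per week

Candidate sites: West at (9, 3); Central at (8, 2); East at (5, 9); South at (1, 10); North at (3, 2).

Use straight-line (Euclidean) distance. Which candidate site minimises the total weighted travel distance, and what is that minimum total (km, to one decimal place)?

North, total 716.9 km

Total weighted distance at each candidate:
  West (9, 3): total = 1124.1
  Central (8, 2): total = 1036.4
  East (5, 9): total = 878.1
  South (1, 10): total = 826.4
  North (3, 2): total = 716.9
Minimum is at North with total 716.9 km.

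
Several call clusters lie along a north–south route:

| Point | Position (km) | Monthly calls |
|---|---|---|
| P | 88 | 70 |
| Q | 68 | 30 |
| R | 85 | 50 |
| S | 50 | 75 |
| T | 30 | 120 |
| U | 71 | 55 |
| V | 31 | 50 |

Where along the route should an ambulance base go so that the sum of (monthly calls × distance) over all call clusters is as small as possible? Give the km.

x = 50

For a sum of weighted absolute distances on a line, the optimum is the weighted median (not the mean). Total weight W = 450; half-weight = 225.
Sort by position and accumulate weight:
  km 30 (T, w=120) → cum 120
  km 31 (V, w=50) → cum 170
  km 50 (S, w=75) → cum 245  ≥ 225 → median here
  km 68 (Q, w=30) → cum 275
  km 71 (U, w=55) → cum 330
  km 85 (R, w=50) → cum 380
  km 88 (P, w=70) → cum 450
Optimal location: km 50.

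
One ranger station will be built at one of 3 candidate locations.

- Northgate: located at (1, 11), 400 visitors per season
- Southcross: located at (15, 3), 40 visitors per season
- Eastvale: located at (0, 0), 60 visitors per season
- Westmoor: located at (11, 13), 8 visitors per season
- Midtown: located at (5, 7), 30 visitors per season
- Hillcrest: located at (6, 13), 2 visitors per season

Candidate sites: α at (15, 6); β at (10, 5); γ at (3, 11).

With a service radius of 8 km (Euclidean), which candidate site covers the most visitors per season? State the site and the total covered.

γ, covering 432

Coverage radius r = 8 km; a point is covered iff (Δx)²+(Δy)² ≤ 8² = 64.
  α (15, 6): covers {Southcross} → 40
  β (10, 5): covers {Southcross, Midtown} → 70
  γ (3, 11): covers {Northgate, Midtown, Hillcrest} → 432
Maximum coverage at γ: 432 visitors per season.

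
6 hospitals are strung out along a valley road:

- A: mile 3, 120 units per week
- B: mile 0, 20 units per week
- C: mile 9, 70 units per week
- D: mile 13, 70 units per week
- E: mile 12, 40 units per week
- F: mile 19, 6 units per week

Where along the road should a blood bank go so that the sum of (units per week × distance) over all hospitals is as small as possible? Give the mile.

x = 9

For a sum of weighted absolute distances on a line, the optimum is the weighted median (not the mean). Total weight W = 326; half-weight = 163.
Sort by position and accumulate weight:
  mile 0 (B, w=20) → cum 20
  mile 3 (A, w=120) → cum 140
  mile 9 (C, w=70) → cum 210  ≥ 163 → median here
  mile 12 (E, w=40) → cum 250
  mile 13 (D, w=70) → cum 320
  mile 19 (F, w=6) → cum 326
Optimal location: mile 9.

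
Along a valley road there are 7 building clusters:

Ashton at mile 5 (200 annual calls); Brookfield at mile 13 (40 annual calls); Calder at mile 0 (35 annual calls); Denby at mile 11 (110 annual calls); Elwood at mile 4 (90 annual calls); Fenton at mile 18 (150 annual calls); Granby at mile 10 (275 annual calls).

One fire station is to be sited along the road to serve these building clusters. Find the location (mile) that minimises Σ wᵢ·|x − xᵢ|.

For a sum of weighted absolute distances on a line, the optimum is the weighted median (not the mean). Total weight W = 900; half-weight = 450.
Sort by position and accumulate weight:
  mile 0 (Calder, w=35) → cum 35
  mile 4 (Elwood, w=90) → cum 125
  mile 5 (Ashton, w=200) → cum 325
  mile 10 (Granby, w=275) → cum 600  ≥ 450 → median here
  mile 11 (Denby, w=110) → cum 710
  mile 13 (Brookfield, w=40) → cum 750
  mile 18 (Fenton, w=150) → cum 900
Optimal location: mile 10.

x = 10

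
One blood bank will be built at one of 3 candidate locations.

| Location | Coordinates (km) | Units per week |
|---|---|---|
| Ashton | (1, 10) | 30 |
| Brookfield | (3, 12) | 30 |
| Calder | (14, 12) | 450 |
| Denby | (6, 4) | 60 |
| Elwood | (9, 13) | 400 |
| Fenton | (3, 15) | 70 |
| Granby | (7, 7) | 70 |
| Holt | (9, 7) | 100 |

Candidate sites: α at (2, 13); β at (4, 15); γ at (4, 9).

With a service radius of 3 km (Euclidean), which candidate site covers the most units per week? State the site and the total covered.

α, covering 100

Coverage radius r = 3 km; a point is covered iff (Δx)²+(Δy)² ≤ 3² = 9.
  α (2, 13): covers {Brookfield, Fenton} → 100
  β (4, 15): covers {Fenton} → 70
  γ (4, 9): covers {none} → 0
Maximum coverage at α: 100 units per week.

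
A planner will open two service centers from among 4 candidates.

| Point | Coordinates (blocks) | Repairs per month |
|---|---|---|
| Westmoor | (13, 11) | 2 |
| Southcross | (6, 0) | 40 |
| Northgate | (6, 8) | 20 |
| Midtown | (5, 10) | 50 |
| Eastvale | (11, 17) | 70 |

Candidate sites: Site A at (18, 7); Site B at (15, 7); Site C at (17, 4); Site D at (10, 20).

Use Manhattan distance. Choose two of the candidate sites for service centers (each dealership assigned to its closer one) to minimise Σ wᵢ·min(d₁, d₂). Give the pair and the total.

Evaluate every pair (each demand assigned to the nearer of the two):
  {Site B, Site D}: total = 1782
  {Site C, Site D}: total = 1952
  {Site A, Site D}: total = 2068
  {Site B, Site C}: total = 2442
  {Site A, Site B}: total = 2482
  {Site A, Site C}: total = 2868
Best pair: {Site B, Site D} with total 1782.

{Site B, Site D}, total 1782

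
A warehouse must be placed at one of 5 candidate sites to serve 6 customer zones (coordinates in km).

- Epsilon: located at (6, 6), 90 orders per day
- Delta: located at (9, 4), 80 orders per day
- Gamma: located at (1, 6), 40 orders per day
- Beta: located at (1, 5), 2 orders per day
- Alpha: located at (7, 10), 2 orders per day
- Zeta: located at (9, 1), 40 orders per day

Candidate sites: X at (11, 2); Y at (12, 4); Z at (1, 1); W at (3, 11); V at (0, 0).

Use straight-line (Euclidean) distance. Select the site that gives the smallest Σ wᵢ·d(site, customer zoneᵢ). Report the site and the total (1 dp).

Total weighted distance at each candidate:
  X (11, 2): total = 1361.6
  Y (12, 4): total = 1463.8
  Z (1, 1): total = 1869.5
  W (3, 11): total = 1965.1
  V (0, 0): total = 2191.7
Minimum is at X with total 1361.6 km.

X, total 1361.6 km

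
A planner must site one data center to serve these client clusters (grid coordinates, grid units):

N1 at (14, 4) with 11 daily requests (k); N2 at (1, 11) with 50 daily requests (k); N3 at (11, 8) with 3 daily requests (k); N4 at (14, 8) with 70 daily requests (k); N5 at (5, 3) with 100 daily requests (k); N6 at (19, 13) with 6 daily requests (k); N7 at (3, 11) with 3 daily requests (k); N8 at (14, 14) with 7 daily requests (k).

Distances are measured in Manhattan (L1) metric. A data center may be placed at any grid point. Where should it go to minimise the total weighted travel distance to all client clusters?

(5, 8)

Manhattan distance separates: Σwᵢ(|x−xᵢ|+|y−yᵢ|) = Σwᵢ|x−xᵢ| + Σwᵢ|y−yᵢ|, so x and y are optimised independently as 1-D weighted medians.
Total weight W = 250; half = 125.
x-coordinate, sorted with cumulative weight:
  x=1 (N2, w=50) cum 50
  x=3 (N7, w=3) cum 53
  x=5 (N5, w=100) cum 153  ← median
  x=11 (N3, w=3) cum 156
  x=14 (N1, w=11) cum 167
  x=14 (N4, w=70) cum 237
  x=14 (N8, w=7) cum 244
  x=19 (N6, w=6) cum 250
⇒ x* = 5
y-coordinate, sorted with cumulative weight:
  y=3 (N5, w=100) cum 100
  y=4 (N1, w=11) cum 111
  y=8 (N3, w=3) cum 114
  y=8 (N4, w=70) cum 184  ← median
  y=11 (N2, w=50) cum 234
  y=11 (N7, w=3) cum 237
  y=13 (N6, w=6) cum 243
  y=14 (N8, w=7) cum 250
⇒ y* = 8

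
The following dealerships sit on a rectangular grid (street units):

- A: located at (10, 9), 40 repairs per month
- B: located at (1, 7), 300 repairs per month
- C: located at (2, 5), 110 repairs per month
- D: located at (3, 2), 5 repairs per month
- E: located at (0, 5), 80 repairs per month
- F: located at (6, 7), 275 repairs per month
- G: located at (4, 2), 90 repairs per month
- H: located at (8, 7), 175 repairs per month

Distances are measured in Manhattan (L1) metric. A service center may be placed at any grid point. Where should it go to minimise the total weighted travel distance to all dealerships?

(4, 7)

Manhattan distance separates: Σwᵢ(|x−xᵢ|+|y−yᵢ|) = Σwᵢ|x−xᵢ| + Σwᵢ|y−yᵢ|, so x and y are optimised independently as 1-D weighted medians.
Total weight W = 1075; half = 537.5.
x-coordinate, sorted with cumulative weight:
  x=0 (E, w=80) cum 80
  x=1 (B, w=300) cum 380
  x=2 (C, w=110) cum 490
  x=3 (D, w=5) cum 495
  x=4 (G, w=90) cum 585  ← median
  x=6 (F, w=275) cum 860
  x=8 (H, w=175) cum 1035
  x=10 (A, w=40) cum 1075
⇒ x* = 4
y-coordinate, sorted with cumulative weight:
  y=2 (D, w=5) cum 5
  y=2 (G, w=90) cum 95
  y=5 (C, w=110) cum 205
  y=5 (E, w=80) cum 285
  y=7 (B, w=300) cum 585  ← median
  y=7 (F, w=275) cum 860
  y=7 (H, w=175) cum 1035
  y=9 (A, w=40) cum 1075
⇒ y* = 7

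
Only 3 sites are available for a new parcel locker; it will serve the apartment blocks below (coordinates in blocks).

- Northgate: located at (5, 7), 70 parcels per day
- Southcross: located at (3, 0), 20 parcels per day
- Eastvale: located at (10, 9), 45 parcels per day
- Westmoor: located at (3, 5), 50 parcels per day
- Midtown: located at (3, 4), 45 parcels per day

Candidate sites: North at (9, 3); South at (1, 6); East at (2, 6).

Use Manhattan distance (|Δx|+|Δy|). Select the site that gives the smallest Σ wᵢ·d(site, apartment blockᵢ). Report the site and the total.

East, total 1150 blocks

Total weighted distance at each candidate:
  North (9, 3): total = 1770
  South (1, 6): total = 1380
  East (2, 6): total = 1150
Minimum is at East with total 1150 blocks.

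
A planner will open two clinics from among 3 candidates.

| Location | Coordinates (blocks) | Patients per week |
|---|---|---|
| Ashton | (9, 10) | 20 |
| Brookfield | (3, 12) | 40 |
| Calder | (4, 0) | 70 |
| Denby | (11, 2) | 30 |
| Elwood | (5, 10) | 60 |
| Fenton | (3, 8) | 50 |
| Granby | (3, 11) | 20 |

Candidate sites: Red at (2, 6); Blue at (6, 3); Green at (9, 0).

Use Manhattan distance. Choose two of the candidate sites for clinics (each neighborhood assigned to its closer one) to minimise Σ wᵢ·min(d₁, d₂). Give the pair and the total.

Evaluate every pair (each demand assigned to the nearer of the two):
  {Red, Green}: total = 1640
  {Red, Blue}: total = 1700
  {Blue, Green}: total = 2250
Best pair: {Red, Green} with total 1640.

{Red, Green}, total 1640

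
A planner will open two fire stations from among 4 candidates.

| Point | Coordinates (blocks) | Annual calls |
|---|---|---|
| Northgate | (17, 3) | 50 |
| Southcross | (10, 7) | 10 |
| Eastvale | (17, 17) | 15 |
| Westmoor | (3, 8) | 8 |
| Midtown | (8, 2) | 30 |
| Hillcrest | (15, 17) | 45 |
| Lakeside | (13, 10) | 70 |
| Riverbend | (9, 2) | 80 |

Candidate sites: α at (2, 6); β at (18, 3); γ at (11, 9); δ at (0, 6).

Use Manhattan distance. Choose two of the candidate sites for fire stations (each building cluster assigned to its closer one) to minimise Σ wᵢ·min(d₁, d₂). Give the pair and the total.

Evaluate every pair (each demand assigned to the nearer of the two):
  {β, γ}: total = 2132
  {α, γ}: total = 2634
  {γ, δ}: total = 2650
  {α, β}: total = 3094
  {β, δ}: total = 3160
  {α, δ}: total = 4714
Best pair: {β, γ} with total 2132.

{β, γ}, total 2132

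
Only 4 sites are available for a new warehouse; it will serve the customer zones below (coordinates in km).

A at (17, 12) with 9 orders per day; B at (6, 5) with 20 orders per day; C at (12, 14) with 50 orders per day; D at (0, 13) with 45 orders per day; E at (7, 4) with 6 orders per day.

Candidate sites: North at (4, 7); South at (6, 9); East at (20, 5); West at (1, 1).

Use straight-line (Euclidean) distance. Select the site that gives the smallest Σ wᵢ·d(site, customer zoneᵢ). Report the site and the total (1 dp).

Total weighted distance at each candidate:
  North (4, 7): total = 1063.4
  South (6, 9): total = 928.2
  East (20, 5): total = 1998.2
  West (1, 1): total = 1736.4
Minimum is at South with total 928.2 km.

South, total 928.2 km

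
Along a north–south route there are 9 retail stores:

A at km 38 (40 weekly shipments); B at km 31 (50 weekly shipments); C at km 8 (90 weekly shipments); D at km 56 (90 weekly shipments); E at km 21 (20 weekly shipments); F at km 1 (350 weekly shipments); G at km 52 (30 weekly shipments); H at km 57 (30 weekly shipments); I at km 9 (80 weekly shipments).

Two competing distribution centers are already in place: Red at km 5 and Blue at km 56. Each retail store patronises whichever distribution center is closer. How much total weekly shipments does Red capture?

The indifferent point is the midpoint (5+56)/2 = 30.5; retail stores left of it (closer to Red at 5) go to Red, those right go to Blue.
  F at 1 (w=350) → Red
  C at 8 (w=90) → Red
  I at 9 (w=80) → Red
  E at 21 (w=20) → Red
  B at 31 (w=50) → Blue
  A at 38 (w=40) → Blue
  G at 52 (w=30) → Blue
  D at 56 (w=90) → Blue
  H at 57 (w=30) → Blue
Red captures 540; Blue captures 240.

540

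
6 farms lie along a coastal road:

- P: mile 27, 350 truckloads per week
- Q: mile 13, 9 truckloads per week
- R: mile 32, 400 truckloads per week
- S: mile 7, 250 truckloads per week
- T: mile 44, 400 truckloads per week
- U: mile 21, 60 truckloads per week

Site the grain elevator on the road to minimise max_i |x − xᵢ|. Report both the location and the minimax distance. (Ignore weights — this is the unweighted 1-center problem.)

The 1-center on a line is the midpoint of the two extreme points: leftmost at 7, rightmost at 44.
Optimal location = (7 + 44)/2 = 25.5; maximum distance = (44 − 7)/2 = 18.5.

location 25.5, max distance 18.5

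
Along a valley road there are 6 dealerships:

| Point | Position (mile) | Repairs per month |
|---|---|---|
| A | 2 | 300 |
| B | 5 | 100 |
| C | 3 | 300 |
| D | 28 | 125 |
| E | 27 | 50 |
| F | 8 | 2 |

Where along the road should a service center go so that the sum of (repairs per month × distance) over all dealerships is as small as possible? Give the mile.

x = 3

For a sum of weighted absolute distances on a line, the optimum is the weighted median (not the mean). Total weight W = 877; half-weight = 438.5.
Sort by position and accumulate weight:
  mile 2 (A, w=300) → cum 300
  mile 3 (C, w=300) → cum 600  ≥ 438.5 → median here
  mile 5 (B, w=100) → cum 700
  mile 8 (F, w=2) → cum 702
  mile 27 (E, w=50) → cum 752
  mile 28 (D, w=125) → cum 877
Optimal location: mile 3.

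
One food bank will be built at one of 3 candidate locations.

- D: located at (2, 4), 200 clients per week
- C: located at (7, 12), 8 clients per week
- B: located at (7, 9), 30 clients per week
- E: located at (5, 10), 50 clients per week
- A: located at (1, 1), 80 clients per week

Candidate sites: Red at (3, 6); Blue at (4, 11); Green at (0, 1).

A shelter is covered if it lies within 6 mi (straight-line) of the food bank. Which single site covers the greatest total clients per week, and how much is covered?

Coverage radius r = 6 mi; a point is covered iff (Δx)²+(Δy)² ≤ 6² = 36.
  Red (3, 6): covers {D, B, E, A} → 360
  Blue (4, 11): covers {C, B, E} → 88
  Green (0, 1): covers {D, A} → 280
Maximum coverage at Red: 360 clients per week.

Red, covering 360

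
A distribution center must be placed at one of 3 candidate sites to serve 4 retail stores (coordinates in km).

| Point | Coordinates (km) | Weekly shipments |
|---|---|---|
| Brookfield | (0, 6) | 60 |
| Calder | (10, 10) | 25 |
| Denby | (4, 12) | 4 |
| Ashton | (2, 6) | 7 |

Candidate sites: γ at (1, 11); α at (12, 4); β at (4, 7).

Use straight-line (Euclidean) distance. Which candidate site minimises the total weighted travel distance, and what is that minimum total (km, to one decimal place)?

Total weighted distance at each candidate:
  γ (1, 11): total = 580.7
  α (12, 4): total = 1004.7
  β (4, 7): total = 450.7
Minimum is at β with total 450.7 km.

β, total 450.7 km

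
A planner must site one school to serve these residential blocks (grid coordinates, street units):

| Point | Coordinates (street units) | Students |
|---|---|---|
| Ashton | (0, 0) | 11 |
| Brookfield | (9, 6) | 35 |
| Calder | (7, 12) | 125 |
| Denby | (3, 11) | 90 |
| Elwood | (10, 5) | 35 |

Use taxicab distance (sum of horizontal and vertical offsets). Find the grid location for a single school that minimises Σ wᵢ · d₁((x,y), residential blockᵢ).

(7, 11)

Manhattan distance separates: Σwᵢ(|x−xᵢ|+|y−yᵢ|) = Σwᵢ|x−xᵢ| + Σwᵢ|y−yᵢ|, so x and y are optimised independently as 1-D weighted medians.
Total weight W = 296; half = 148.
x-coordinate, sorted with cumulative weight:
  x=0 (Ashton, w=11) cum 11
  x=3 (Denby, w=90) cum 101
  x=7 (Calder, w=125) cum 226  ← median
  x=9 (Brookfield, w=35) cum 261
  x=10 (Elwood, w=35) cum 296
⇒ x* = 7
y-coordinate, sorted with cumulative weight:
  y=0 (Ashton, w=11) cum 11
  y=5 (Elwood, w=35) cum 46
  y=6 (Brookfield, w=35) cum 81
  y=11 (Denby, w=90) cum 171  ← median
  y=12 (Calder, w=125) cum 296
⇒ y* = 11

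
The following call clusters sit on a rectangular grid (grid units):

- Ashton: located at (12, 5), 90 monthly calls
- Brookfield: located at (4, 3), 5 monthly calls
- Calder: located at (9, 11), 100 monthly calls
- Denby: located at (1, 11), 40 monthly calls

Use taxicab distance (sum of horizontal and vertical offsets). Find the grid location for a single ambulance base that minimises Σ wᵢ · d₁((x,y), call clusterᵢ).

Manhattan distance separates: Σwᵢ(|x−xᵢ|+|y−yᵢ|) = Σwᵢ|x−xᵢ| + Σwᵢ|y−yᵢ|, so x and y are optimised independently as 1-D weighted medians.
Total weight W = 235; half = 117.5.
x-coordinate, sorted with cumulative weight:
  x=1 (Denby, w=40) cum 40
  x=4 (Brookfield, w=5) cum 45
  x=9 (Calder, w=100) cum 145  ← median
  x=12 (Ashton, w=90) cum 235
⇒ x* = 9
y-coordinate, sorted with cumulative weight:
  y=3 (Brookfield, w=5) cum 5
  y=5 (Ashton, w=90) cum 95
  y=11 (Calder, w=100) cum 195  ← median
  y=11 (Denby, w=40) cum 235
⇒ y* = 11

(9, 11)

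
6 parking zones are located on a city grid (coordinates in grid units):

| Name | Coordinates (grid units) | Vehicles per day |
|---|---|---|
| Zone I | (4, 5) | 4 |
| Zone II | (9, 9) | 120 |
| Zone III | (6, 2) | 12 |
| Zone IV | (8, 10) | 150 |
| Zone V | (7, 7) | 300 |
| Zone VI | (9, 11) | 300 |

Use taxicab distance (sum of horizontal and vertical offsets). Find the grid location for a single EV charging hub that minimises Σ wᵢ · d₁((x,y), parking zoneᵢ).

Manhattan distance separates: Σwᵢ(|x−xᵢ|+|y−yᵢ|) = Σwᵢ|x−xᵢ| + Σwᵢ|y−yᵢ|, so x and y are optimised independently as 1-D weighted medians.
Total weight W = 886; half = 443.
x-coordinate, sorted with cumulative weight:
  x=4 (Zone I, w=4) cum 4
  x=6 (Zone III, w=12) cum 16
  x=7 (Zone V, w=300) cum 316
  x=8 (Zone IV, w=150) cum 466  ← median
  x=9 (Zone II, w=120) cum 586
  x=9 (Zone VI, w=300) cum 886
⇒ x* = 8
y-coordinate, sorted with cumulative weight:
  y=2 (Zone III, w=12) cum 12
  y=5 (Zone I, w=4) cum 16
  y=7 (Zone V, w=300) cum 316
  y=9 (Zone II, w=120) cum 436
  y=10 (Zone IV, w=150) cum 586  ← median
  y=11 (Zone VI, w=300) cum 886
⇒ y* = 10

(8, 10)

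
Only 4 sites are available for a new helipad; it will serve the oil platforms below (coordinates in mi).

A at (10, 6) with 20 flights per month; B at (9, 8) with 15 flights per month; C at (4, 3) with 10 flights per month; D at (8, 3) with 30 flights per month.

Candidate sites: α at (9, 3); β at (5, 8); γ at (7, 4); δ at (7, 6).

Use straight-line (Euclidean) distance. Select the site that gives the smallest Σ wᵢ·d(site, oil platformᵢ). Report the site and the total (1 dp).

γ, total 213.2 mi

Total weighted distance at each candidate:
  α (9, 3): total = 218.2
  β (5, 8): total = 393.6
  γ (7, 4): total = 213.2
  δ (7, 6): total = 239.7
Minimum is at γ with total 213.2 mi.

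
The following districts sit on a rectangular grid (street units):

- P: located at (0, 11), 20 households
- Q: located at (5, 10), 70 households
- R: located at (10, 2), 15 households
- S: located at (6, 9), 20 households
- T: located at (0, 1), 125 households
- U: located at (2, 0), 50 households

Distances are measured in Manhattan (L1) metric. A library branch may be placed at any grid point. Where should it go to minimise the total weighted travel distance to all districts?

(2, 1)

Manhattan distance separates: Σwᵢ(|x−xᵢ|+|y−yᵢ|) = Σwᵢ|x−xᵢ| + Σwᵢ|y−yᵢ|, so x and y are optimised independently as 1-D weighted medians.
Total weight W = 300; half = 150.
x-coordinate, sorted with cumulative weight:
  x=0 (P, w=20) cum 20
  x=0 (T, w=125) cum 145
  x=2 (U, w=50) cum 195  ← median
  x=5 (Q, w=70) cum 265
  x=6 (S, w=20) cum 285
  x=10 (R, w=15) cum 300
⇒ x* = 2
y-coordinate, sorted with cumulative weight:
  y=0 (U, w=50) cum 50
  y=1 (T, w=125) cum 175  ← median
  y=2 (R, w=15) cum 190
  y=9 (S, w=20) cum 210
  y=10 (Q, w=70) cum 280
  y=11 (P, w=20) cum 300
⇒ y* = 1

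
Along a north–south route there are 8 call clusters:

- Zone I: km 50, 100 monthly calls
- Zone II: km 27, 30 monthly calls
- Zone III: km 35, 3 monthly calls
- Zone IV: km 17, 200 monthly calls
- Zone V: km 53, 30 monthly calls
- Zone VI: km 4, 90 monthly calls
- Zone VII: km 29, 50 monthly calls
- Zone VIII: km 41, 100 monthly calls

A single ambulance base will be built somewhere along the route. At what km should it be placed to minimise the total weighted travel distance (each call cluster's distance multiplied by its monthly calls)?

For a sum of weighted absolute distances on a line, the optimum is the weighted median (not the mean). Total weight W = 603; half-weight = 301.5.
Sort by position and accumulate weight:
  km 4 (Zone VI, w=90) → cum 90
  km 17 (Zone IV, w=200) → cum 290
  km 27 (Zone II, w=30) → cum 320  ≥ 301.5 → median here
  km 29 (Zone VII, w=50) → cum 370
  km 35 (Zone III, w=3) → cum 373
  km 41 (Zone VIII, w=100) → cum 473
  km 50 (Zone I, w=100) → cum 573
  km 53 (Zone V, w=30) → cum 603
Optimal location: km 27.

x = 27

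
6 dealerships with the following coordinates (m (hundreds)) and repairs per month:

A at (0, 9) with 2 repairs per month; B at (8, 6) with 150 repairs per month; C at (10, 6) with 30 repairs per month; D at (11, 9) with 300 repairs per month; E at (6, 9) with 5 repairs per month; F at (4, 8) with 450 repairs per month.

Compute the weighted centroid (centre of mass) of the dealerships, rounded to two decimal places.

The minimiser of Σwᵢ‖p−pᵢ‖² is the weighted centroid p* = (Σwᵢpᵢ)/(Σwᵢ).
Σwᵢ = 937.
Σwᵢxᵢ = 2·0 + 150·8 + 30·10 + 300·11 + 5·6 + 450·4 = 6630.
Σwᵢyᵢ = 2·9 + 150·6 + 30·6 + 300·9 + 5·9 + 450·8 = 7443.
x* = 6630/937 = 7.08, y* = 7443/937 = 7.94.

(7.08, 7.94)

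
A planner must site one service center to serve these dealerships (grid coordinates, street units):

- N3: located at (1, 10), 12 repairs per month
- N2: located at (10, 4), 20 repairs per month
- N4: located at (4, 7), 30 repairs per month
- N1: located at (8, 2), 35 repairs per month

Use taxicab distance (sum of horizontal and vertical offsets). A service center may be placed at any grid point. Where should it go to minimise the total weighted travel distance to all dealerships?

Manhattan distance separates: Σwᵢ(|x−xᵢ|+|y−yᵢ|) = Σwᵢ|x−xᵢ| + Σwᵢ|y−yᵢ|, so x and y are optimised independently as 1-D weighted medians.
Total weight W = 97; half = 48.5.
x-coordinate, sorted with cumulative weight:
  x=1 (N3, w=12) cum 12
  x=4 (N4, w=30) cum 42
  x=8 (N1, w=35) cum 77  ← median
  x=10 (N2, w=20) cum 97
⇒ x* = 8
y-coordinate, sorted with cumulative weight:
  y=2 (N1, w=35) cum 35
  y=4 (N2, w=20) cum 55  ← median
  y=7 (N4, w=30) cum 85
  y=10 (N3, w=12) cum 97
⇒ y* = 4

(8, 4)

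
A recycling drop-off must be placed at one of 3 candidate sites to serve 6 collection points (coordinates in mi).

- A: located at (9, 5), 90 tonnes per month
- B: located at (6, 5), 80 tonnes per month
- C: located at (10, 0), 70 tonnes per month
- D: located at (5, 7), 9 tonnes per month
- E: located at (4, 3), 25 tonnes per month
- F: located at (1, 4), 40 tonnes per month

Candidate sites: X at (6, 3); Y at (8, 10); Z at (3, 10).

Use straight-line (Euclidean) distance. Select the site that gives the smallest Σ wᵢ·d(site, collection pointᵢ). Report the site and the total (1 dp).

Total weighted distance at each candidate:
  X (6, 3): total = 1125.6
  Y (8, 10): total = 2212.1
  Z (3, 10): total = 2486.1
Minimum is at X with total 1125.6 mi.

X, total 1125.6 mi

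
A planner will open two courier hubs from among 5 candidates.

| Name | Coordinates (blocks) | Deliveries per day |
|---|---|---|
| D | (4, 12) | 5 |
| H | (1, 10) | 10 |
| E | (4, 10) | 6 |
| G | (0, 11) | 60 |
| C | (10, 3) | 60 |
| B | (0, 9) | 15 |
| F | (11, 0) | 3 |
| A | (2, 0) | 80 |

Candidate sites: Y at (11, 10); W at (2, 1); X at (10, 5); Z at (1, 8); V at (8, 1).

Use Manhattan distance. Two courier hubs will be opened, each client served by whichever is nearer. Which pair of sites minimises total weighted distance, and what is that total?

Evaluate every pair (each demand assigned to the nearer of the two):
  {W, Z}: total = 1065
  {Z, V}: total = 1167
  {X, Z}: total = 1213
  {W, X}: total = 1319
  {W, V}: total = 1433
  {Y, Z}: total = 1585
  {Y, W}: total = 1647
  {Y, V}: total = 1899
  {X, V}: total = 2133
  {Y, X}: total = 2265
Best pair: {W, Z} with total 1065.

{W, Z}, total 1065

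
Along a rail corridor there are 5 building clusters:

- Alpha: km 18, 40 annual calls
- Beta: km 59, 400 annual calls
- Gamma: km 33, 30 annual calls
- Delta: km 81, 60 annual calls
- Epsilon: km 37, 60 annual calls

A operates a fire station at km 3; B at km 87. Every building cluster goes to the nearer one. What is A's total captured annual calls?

130

The indifferent point is the midpoint (3+87)/2 = 45; building clusters left of it (closer to A at 3) go to A, those right go to B.
  Alpha at 18 (w=40) → A
  Gamma at 33 (w=30) → A
  Epsilon at 37 (w=60) → A
  Beta at 59 (w=400) → B
  Delta at 81 (w=60) → B
A captures 130; B captures 460.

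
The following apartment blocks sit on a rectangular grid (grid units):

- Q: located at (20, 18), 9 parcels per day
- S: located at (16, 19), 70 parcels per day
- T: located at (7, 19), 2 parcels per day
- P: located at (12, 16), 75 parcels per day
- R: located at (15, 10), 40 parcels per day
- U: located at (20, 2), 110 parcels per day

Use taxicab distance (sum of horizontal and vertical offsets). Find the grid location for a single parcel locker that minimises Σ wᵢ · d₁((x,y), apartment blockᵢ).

Manhattan distance separates: Σwᵢ(|x−xᵢ|+|y−yᵢ|) = Σwᵢ|x−xᵢ| + Σwᵢ|y−yᵢ|, so x and y are optimised independently as 1-D weighted medians.
Total weight W = 306; half = 153.
x-coordinate, sorted with cumulative weight:
  x=7 (T, w=2) cum 2
  x=12 (P, w=75) cum 77
  x=15 (R, w=40) cum 117
  x=16 (S, w=70) cum 187  ← median
  x=20 (Q, w=9) cum 196
  x=20 (U, w=110) cum 306
⇒ x* = 16
y-coordinate, sorted with cumulative weight:
  y=2 (U, w=110) cum 110
  y=10 (R, w=40) cum 150
  y=16 (P, w=75) cum 225  ← median
  y=18 (Q, w=9) cum 234
  y=19 (S, w=70) cum 304
  y=19 (T, w=2) cum 306
⇒ y* = 16

(16, 16)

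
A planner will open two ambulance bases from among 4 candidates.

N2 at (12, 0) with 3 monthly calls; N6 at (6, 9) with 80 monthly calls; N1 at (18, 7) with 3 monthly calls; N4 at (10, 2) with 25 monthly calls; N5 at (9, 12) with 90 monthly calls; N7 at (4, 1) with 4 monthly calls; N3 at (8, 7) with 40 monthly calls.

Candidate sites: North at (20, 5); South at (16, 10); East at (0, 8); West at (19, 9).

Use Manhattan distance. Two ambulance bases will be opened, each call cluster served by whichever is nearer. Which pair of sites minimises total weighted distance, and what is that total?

Evaluate every pair (each demand assigned to the nearer of the two):
  {South, East}: total = 2181
  {North, East}: total = 2510
  {North, South}: total = 2586
  {East, West}: total = 2591
  {South, West}: total = 2615
  {North, West}: total = 3183
Best pair: {South, East} with total 2181.

{South, East}, total 2181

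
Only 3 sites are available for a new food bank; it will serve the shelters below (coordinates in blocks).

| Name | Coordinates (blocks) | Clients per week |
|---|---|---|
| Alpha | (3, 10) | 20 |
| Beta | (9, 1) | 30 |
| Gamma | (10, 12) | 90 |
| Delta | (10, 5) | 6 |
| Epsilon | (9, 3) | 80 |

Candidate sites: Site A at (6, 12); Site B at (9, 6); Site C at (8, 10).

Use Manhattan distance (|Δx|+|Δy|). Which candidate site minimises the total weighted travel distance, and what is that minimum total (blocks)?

Site B, total 1232 blocks

Total weighted distance at each candidate:
  Site A (6, 12): total = 1906
  Site B (9, 6): total = 1232
  Site C (8, 10): total = 1442
Minimum is at Site B with total 1232 blocks.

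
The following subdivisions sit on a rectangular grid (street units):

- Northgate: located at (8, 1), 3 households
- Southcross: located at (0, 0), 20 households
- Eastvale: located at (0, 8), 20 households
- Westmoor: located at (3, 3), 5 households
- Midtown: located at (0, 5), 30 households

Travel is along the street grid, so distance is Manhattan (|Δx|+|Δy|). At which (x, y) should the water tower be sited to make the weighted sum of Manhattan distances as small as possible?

(0, 5)

Manhattan distance separates: Σwᵢ(|x−xᵢ|+|y−yᵢ|) = Σwᵢ|x−xᵢ| + Σwᵢ|y−yᵢ|, so x and y are optimised independently as 1-D weighted medians.
Total weight W = 78; half = 39.
x-coordinate, sorted with cumulative weight:
  x=0 (Southcross, w=20) cum 20
  x=0 (Eastvale, w=20) cum 40  ← median
  x=0 (Midtown, w=30) cum 70
  x=3 (Westmoor, w=5) cum 75
  x=8 (Northgate, w=3) cum 78
⇒ x* = 0
y-coordinate, sorted with cumulative weight:
  y=0 (Southcross, w=20) cum 20
  y=1 (Northgate, w=3) cum 23
  y=3 (Westmoor, w=5) cum 28
  y=5 (Midtown, w=30) cum 58  ← median
  y=8 (Eastvale, w=20) cum 78
⇒ y* = 5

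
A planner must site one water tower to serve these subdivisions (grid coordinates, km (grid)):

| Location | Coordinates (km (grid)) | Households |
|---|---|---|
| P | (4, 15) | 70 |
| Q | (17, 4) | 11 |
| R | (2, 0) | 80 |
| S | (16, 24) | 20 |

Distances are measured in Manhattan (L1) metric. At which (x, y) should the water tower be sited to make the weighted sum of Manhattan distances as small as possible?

Manhattan distance separates: Σwᵢ(|x−xᵢ|+|y−yᵢ|) = Σwᵢ|x−xᵢ| + Σwᵢ|y−yᵢ|, so x and y are optimised independently as 1-D weighted medians.
Total weight W = 181; half = 90.5.
x-coordinate, sorted with cumulative weight:
  x=2 (R, w=80) cum 80
  x=4 (P, w=70) cum 150  ← median
  x=16 (S, w=20) cum 170
  x=17 (Q, w=11) cum 181
⇒ x* = 4
y-coordinate, sorted with cumulative weight:
  y=0 (R, w=80) cum 80
  y=4 (Q, w=11) cum 91  ← median
  y=15 (P, w=70) cum 161
  y=24 (S, w=20) cum 181
⇒ y* = 4

(4, 4)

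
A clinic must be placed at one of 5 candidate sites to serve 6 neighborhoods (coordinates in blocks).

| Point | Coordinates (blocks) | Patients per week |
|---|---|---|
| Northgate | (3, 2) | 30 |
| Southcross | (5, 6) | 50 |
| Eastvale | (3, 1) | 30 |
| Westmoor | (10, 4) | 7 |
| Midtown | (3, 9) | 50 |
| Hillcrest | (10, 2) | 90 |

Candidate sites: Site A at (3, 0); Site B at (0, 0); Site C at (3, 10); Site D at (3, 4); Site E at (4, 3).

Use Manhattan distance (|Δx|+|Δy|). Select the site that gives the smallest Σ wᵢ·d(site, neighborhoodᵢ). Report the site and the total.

Total weighted distance at each candidate:
  Site A (3, 0): total = 1827
  Site B (0, 0): total = 2598
  Site C (3, 10): total = 2301
  Site D (3, 4): total = 1459
  Site E (4, 3): total = 1379
Minimum is at Site E with total 1379 blocks.

Site E, total 1379 blocks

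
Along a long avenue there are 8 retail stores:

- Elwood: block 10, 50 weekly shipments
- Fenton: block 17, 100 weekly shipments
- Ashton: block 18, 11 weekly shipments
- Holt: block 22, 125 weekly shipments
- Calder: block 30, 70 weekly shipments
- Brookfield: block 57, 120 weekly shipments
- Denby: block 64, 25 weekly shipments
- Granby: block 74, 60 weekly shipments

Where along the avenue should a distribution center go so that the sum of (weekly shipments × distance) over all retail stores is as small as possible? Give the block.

x = 22

For a sum of weighted absolute distances on a line, the optimum is the weighted median (not the mean). Total weight W = 561; half-weight = 280.5.
Sort by position and accumulate weight:
  block 10 (Elwood, w=50) → cum 50
  block 17 (Fenton, w=100) → cum 150
  block 18 (Ashton, w=11) → cum 161
  block 22 (Holt, w=125) → cum 286  ≥ 280.5 → median here
  block 30 (Calder, w=70) → cum 356
  block 57 (Brookfield, w=120) → cum 476
  block 64 (Denby, w=25) → cum 501
  block 74 (Granby, w=60) → cum 561
Optimal location: block 22.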